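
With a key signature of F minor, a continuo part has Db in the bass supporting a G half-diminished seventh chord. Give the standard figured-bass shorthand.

Db is the fifth of G half-diminished seventh, so the chord is in second inversion.
A seventh chord in second inversion is figured 6/4/3, conventionally abbreviated 4/3.

4/3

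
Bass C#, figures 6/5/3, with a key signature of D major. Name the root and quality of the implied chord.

A dominant seventh

The figures 6/5/3 indicate a seventh chord in first inversion.
In first inversion the root lies a sixth above the bass: a sixth above C# in D major is A.
The chord tones are C#, E, G, A, giving A dominant seventh.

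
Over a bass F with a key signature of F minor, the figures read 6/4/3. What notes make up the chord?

A third above F in this key is Ab.
A fourth above F in this key is Bb.
A sixth above F in this key is Db.
Together with the bass F, this spells Bb minor seventh in second inversion.

F, Ab, Bb, Db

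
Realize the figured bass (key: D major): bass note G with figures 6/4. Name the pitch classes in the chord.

A fourth above G in this key is C#.
A sixth above G in this key is E.
Together with the bass G, this spells C# diminished in second inversion.

G, C#, E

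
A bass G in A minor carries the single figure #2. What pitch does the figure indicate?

A#

Counting 1 letter step above G lands on A; in A minor, that letter is A.
The #2 figure raises it a semitone, giving A#.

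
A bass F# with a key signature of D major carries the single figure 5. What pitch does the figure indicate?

Counting 4 letter steps above F# lands on C; in D major, that letter is C#.

C#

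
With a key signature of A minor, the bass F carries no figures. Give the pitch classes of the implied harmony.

F, A, C

An unfigured bass implies 5/3.
A third above F in this key is A.
A fifth above F in this key is C.
Together with the bass F, this spells F major in root position.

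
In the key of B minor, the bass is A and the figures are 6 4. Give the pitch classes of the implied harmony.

A, D, F#

A fourth above A in this key is D.
A sixth above A in this key is F#.
Together with the bass A, this spells D major in second inversion.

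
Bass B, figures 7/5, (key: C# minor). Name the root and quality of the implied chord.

The figures 7/5 indicate a seventh chord in root position.
In root position the bass is the root, so the root is B.
The chord tones are B, D#, F#, A, giving B dominant seventh.

B dominant seventh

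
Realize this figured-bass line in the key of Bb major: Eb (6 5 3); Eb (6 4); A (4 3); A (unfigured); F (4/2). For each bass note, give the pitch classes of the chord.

Eb, G, Bb, C | Eb, A, C | A, C, D, F | A, C, Eb | F, G, Bb, D

Eb (6/5/3): Eb, G, Bb, C.
Eb (6/4): Eb, A, C.
A (6/4/3): A, C, D, F.
A (5/3): A, C, Eb.
F (6/4/2): F, G, Bb, D.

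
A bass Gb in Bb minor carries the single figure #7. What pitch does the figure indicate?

Counting 6 letter steps above Gb lands on F; in Bb minor, that letter is F.
The #7 figure raises it a semitone, giving F#.

F#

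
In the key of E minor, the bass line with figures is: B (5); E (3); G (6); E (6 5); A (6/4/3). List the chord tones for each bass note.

B (5/3): B, D, F#.
E (5/3): E, G, B.
G (6/3): G, B, E.
E (6/5/3): E, G, B, C.
A (6/4/3): A, C, D, F#.

B, D, F# | E, G, B | G, B, E | E, G, B, C | A, C, D, F#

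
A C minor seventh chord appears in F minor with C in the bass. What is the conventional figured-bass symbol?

C is the root of C minor seventh, so the chord is in root position.
A seventh chord in root position is figured 7/5/3, conventionally abbreviated 7.

7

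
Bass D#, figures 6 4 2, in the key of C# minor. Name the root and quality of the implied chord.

E major seventh

The figures 6 4 2 indicate a seventh chord in third inversion.
In third inversion the root lies a second above the bass: a second above D# in C# minor is E.
The chord tones are D#, E, G#, B, giving E major seventh.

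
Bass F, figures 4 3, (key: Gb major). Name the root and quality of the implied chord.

Bb minor seventh

The figures 4 3 indicate a seventh chord in second inversion.
In second inversion the root lies a fourth above the bass: a fourth above F in Gb major is Bb.
The chord tones are F, Ab, Bb, Db, giving Bb minor seventh.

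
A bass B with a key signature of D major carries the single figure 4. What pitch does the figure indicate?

E

Counting 3 letter steps above B lands on E; in D major, that letter is E.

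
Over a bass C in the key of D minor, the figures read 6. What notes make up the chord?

C, E, A

The written figures 6 are shorthand for 6/3: the 3 is implied.
A third above C in this key is E.
A sixth above C in this key is A.
Together with the bass C, this spells A minor in first inversion.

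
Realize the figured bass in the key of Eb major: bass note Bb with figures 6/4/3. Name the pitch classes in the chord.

Bb, D, Eb, G

A third above Bb in this key is D.
A fourth above Bb in this key is Eb.
A sixth above Bb in this key is G.
Together with the bass Bb, this spells Eb major seventh in second inversion.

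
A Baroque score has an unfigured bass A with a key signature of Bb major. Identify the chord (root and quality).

A diminished

An unfigured bass indicates a triad in root position.
In root position the bass is the root, so the root is A.
The chord tones are A, C, Eb, giving A diminished.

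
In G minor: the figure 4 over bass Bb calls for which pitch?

Eb

Counting 3 letter steps above Bb lands on E; in G minor, that letter is Eb.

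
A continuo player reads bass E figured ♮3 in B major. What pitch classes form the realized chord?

The written figures ♮3 are shorthand for 5/3: the 5 is implied.
A third above E in this key is G#, made natural (G) by the ♮ figure.
A fifth above E in this key is B.
Together with the bass E, this spells E minor in root position.

E, G, B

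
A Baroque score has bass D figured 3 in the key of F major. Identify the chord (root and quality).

D minor

The figures 3 indicate a triad in root position.
In root position the bass is the root, so the root is D.
The chord tones are D, F, A, giving D minor.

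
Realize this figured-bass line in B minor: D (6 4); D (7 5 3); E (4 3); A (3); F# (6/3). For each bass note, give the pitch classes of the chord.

D (6/4): D, G, B.
D (7/5/3): D, F#, A, C#.
E (6/4/3): E, G, A, C#.
A (5/3): A, C#, E.
F# (6/3): F#, A, D.

D, G, B | D, F#, A, C# | E, G, A, C# | A, C#, E | F#, A, D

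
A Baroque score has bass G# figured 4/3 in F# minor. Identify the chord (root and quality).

C# minor seventh

The figures 4/3 indicate a seventh chord in second inversion.
In second inversion the root lies a fourth above the bass: a fourth above G# in F# minor is C#.
The chord tones are G#, B, C#, E, giving C# minor seventh.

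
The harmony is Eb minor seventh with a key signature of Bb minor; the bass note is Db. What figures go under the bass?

4/2

Db is the seventh of Eb minor seventh, so the chord is in third inversion.
A seventh chord in third inversion is figured 6/4/2, conventionally abbreviated 4/2.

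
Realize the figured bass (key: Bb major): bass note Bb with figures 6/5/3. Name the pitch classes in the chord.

Bb, D, F, G

A third above Bb in this key is D.
A fifth above Bb in this key is F.
A sixth above Bb in this key is G.
Together with the bass Bb, this spells G minor seventh in first inversion.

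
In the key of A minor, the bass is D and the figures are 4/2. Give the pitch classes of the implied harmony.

D, E, G, B

The written figures 4/2 are shorthand for 6/4/2: the 6 is implied.
A second above D in this key is E.
A fourth above D in this key is G.
A sixth above D in this key is B.
Together with the bass D, this spells E minor seventh in third inversion.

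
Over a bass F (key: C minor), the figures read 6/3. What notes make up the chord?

A third above F in this key is Ab.
A sixth above F in this key is D.
Together with the bass F, this spells D diminished in first inversion.

F, Ab, D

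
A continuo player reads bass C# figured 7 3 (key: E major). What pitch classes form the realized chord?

C#, E, G#, B

The written figures 7 3 are shorthand for 7/5/3: the 5 is implied.
A third above C# in this key is E.
A fifth above C# in this key is G#.
A seventh above C# in this key is B.
Together with the bass C#, this spells C# minor seventh in root position.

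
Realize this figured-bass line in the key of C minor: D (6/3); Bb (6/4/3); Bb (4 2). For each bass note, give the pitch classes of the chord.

D, F, Bb | Bb, D, Eb, G | Bb, C, Eb, G

D (6/3): D, F, Bb.
Bb (6/4/3): Bb, D, Eb, G.
Bb (6/4/2): Bb, C, Eb, G.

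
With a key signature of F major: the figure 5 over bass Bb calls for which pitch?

Counting 4 letter steps above Bb lands on F; in F major, that letter is F.

F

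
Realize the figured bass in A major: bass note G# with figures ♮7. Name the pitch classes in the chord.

G#, B, D, F

The written figures ♮7 are shorthand for 7/5/3: the 5/3 are implied.
A third above G# in this key is B.
A fifth above G# in this key is D.
A seventh above G# in this key is F#, made natural (F) by the ♮ figure.
Together with the bass G#, this spells G# diminished seventh in root position.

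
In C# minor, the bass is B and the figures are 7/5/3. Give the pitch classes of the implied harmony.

B, D#, F#, A

A third above B in this key is D#.
A fifth above B in this key is F#.
A seventh above B in this key is A.
Together with the bass B, this spells B dominant seventh in root position.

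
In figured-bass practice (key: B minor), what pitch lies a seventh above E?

Counting 6 letter steps above E lands on D; in B minor, that letter is D.

D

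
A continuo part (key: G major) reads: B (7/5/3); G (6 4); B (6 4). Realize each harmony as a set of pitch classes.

B (7/5/3): B, D, F#, A.
G (6/4): G, C, E.
B (6/4): B, E, G.

B, D, F#, A | G, C, E | B, E, G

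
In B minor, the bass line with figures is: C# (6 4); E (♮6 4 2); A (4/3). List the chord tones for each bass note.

C# (6/4): C#, F#, A.
E (♮6/4/2): E, F#, A, C.
A (6/4/3): A, C#, D, F#.

C#, F#, A | E, F#, A, C | A, C#, D, F#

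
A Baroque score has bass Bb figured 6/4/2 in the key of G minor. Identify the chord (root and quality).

C minor seventh

The figures 6/4/2 indicate a seventh chord in third inversion.
In third inversion the root lies a second above the bass: a second above Bb in G minor is C.
The chord tones are Bb, C, Eb, G, giving C minor seventh.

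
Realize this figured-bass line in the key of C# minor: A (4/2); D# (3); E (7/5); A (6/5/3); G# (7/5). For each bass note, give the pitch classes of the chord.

A (6/4/2): A, B, D#, F#.
D# (5/3): D#, F#, A.
E (7/5/3): E, G#, B, D#.
A (6/5/3): A, C#, E, F#.
G# (7/5/3): G#, B, D#, F#.

A, B, D#, F# | D#, F#, A | E, G#, B, D# | A, C#, E, F# | G#, B, D#, F#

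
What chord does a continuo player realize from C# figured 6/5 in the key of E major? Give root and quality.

The figures 6/5 indicate a seventh chord in first inversion.
In first inversion the root lies a sixth above the bass: a sixth above C# in E major is A.
The chord tones are C#, E, G#, A, giving A major seventh.

A major seventh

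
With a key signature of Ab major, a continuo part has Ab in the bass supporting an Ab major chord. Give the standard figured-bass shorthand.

no figures

Ab is the root of Ab major, so the chord is in root position.
A triad in root position is figured 5/3, conventionally abbreviated (no figures — root-position triad).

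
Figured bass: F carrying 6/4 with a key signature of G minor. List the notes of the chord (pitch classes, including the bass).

A fourth above F in this key is Bb.
A sixth above F in this key is D.
Together with the bass F, this spells Bb major in second inversion.

F, Bb, D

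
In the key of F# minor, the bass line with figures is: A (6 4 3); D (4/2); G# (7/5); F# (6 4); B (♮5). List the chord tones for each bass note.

A, C#, D, F# | D, E, G#, B | G#, B, D, F# | F#, B, D | B, D, F

A (6/4/3): A, C#, D, F#.
D (6/4/2): D, E, G#, B.
G# (7/5/3): G#, B, D, F#.
F# (6/4): F#, B, D.
B (♮5/3): B, D, F.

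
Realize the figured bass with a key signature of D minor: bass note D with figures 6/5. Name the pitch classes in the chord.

D, F, A, Bb

The written figures 6/5 are shorthand for 6/5/3: the 3 is implied.
A third above D in this key is F.
A fifth above D in this key is A.
A sixth above D in this key is Bb.
Together with the bass D, this spells Bb major seventh in first inversion.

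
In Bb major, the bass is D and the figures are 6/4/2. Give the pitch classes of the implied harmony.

A second above D in this key is Eb.
A fourth above D in this key is G.
A sixth above D in this key is Bb.
Together with the bass D, this spells Eb major seventh in third inversion.

D, Eb, G, Bb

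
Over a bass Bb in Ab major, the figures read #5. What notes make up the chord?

The written figures #5 are shorthand for 5/3: the 3 is implied.
A third above Bb in this key is Db.
A fifth above Bb in this key is F, raised to F# by the sharp.

Bb, Db, F#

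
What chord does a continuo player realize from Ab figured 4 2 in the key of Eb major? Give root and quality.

The figures 4 2 indicate a seventh chord in third inversion.
In third inversion the root lies a second above the bass: a second above Ab in Eb major is Bb.
The chord tones are Ab, Bb, D, F, giving Bb dominant seventh.

Bb dominant seventh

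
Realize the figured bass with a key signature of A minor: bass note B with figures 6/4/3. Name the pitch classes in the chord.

B, D, E, G

A third above B in this key is D.
A fourth above B in this key is E.
A sixth above B in this key is G.
Together with the bass B, this spells E minor seventh in second inversion.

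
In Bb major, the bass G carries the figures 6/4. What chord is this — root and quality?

C minor

The figures 6/4 indicate a triad in second inversion.
In second inversion the root lies a fourth above the bass: a fourth above G in Bb major is C.
The chord tones are G, C, Eb, giving C minor.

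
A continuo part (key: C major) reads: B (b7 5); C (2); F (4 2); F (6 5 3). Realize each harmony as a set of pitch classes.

B, D, F, Ab | C, D, F, A | F, G, B, D | F, A, C, D

B (b7/5/3): B, D, F, Ab.
C (6/4/2): C, D, F, A.
F (6/4/2): F, G, B, D.
F (6/5/3): F, A, C, D.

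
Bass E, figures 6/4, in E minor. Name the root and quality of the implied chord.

A minor

The figures 6/4 indicate a triad in second inversion.
In second inversion the root lies a fourth above the bass: a fourth above E in E minor is A.
The chord tones are E, A, C, giving A minor.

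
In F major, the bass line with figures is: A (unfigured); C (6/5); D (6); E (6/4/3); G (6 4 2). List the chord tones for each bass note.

A (5/3): A, C, E.
C (6/5/3): C, E, G, A.
D (6/3): D, F, Bb.
E (6/4/3): E, G, A, C.
G (6/4/2): G, A, C, E.

A, C, E | C, E, G, A | D, F, Bb | E, G, A, C | G, A, C, E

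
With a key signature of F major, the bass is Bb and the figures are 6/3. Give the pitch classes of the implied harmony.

A third above Bb in this key is D.
A sixth above Bb in this key is G.
Together with the bass Bb, this spells G minor in first inversion.

Bb, D, G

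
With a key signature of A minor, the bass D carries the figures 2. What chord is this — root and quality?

The figures 2 indicate a seventh chord in third inversion.
In third inversion the root lies a second above the bass: a second above D in A minor is E.
The chord tones are D, E, G, B, giving E minor seventh.

E minor seventh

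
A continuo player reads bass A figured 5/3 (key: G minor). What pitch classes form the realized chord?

A third above A in this key is C.
A fifth above A in this key is Eb.
Together with the bass A, this spells A diminished in root position.

A, C, Eb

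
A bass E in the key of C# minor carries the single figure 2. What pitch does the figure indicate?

F#

Counting 1 letter step above E lands on F; in C# minor, that letter is F#.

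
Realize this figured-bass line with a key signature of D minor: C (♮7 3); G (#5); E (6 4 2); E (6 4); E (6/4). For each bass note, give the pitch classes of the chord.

C (♮7/5/3): C, E, G, B.
G (#5/3): G, Bb, D#.
E (6/4/2): E, F, A, C.
E (6/4): E, A, C.
E (6/4): E, A, C.

C, E, G, B | G, Bb, D# | E, F, A, C | E, A, C | E, A, C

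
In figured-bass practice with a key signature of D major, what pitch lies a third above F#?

A

Counting 2 letter steps above F# lands on A; in D major, that letter is A.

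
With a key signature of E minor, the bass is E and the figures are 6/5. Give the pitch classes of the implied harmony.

The written figures 6/5 are shorthand for 6/5/3: the 3 is implied.
A third above E in this key is G.
A fifth above E in this key is B.
A sixth above E in this key is C.
Together with the bass E, this spells C major seventh in first inversion.

E, G, B, C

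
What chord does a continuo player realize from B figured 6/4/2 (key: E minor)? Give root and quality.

C major seventh

The figures 6/4/2 indicate a seventh chord in third inversion.
In third inversion the root lies a second above the bass: a second above B in E minor is C.
The chord tones are B, C, E, G, giving C major seventh.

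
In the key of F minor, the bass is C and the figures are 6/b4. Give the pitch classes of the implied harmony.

A fourth above C in this key is F, lowered to Fb by the flat.
A sixth above C in this key is Ab.
Together with the bass C, this spells Fb augmented in second inversion.

C, Fb, Ab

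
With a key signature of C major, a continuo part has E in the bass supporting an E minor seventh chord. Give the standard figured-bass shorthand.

7

E is the root of E minor seventh, so the chord is in root position.
A seventh chord in root position is figured 7/5/3, conventionally abbreviated 7.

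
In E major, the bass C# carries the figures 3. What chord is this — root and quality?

C# minor

The figures 3 indicate a triad in root position.
In root position the bass is the root, so the root is C#.
The chord tones are C#, E, G#, giving C# minor.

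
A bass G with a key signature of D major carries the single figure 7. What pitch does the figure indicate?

F#

Counting 6 letter steps above G lands on F; in D major, that letter is F#.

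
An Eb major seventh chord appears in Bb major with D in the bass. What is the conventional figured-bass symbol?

4/2

D is the seventh of Eb major seventh, so the chord is in third inversion.
A seventh chord in third inversion is figured 6/4/2, conventionally abbreviated 4/2.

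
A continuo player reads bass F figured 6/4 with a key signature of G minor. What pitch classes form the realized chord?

F, Bb, D

A fourth above F in this key is Bb.
A sixth above F in this key is D.
Together with the bass F, this spells Bb major in second inversion.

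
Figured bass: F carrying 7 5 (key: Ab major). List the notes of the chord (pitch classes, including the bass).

F, Ab, C, Eb

The written figures 7 5 are shorthand for 7/5/3: the 3 is implied.
A third above F in this key is Ab.
A fifth above F in this key is C.
A seventh above F in this key is Eb.
Together with the bass F, this spells F minor seventh in root position.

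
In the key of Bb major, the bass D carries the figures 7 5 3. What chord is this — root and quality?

The figures 7 5 3 indicate a seventh chord in root position.
In root position the bass is the root, so the root is D.
The chord tones are D, F, A, C, giving D minor seventh.

D minor seventh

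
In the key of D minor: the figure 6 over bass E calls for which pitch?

Counting 5 letter steps above E lands on C; in D minor, that letter is C.

C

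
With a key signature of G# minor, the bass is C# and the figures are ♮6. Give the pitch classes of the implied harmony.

The written figures ♮6 are shorthand for 6/3: the 3 is implied.
A third above C# in this key is E.
A sixth above C# in this key is A#, made natural (A) by the ♮ figure.
Together with the bass C#, this spells A major in first inversion.

C#, E, A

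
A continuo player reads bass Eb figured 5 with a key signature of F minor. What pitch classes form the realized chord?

Eb, G, Bb

The written figures 5 are shorthand for 5/3: the 3 is implied.
A third above Eb in this key is G.
A fifth above Eb in this key is Bb.
Together with the bass Eb, this spells Eb major in root position.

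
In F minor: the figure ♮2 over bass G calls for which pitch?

A

Counting 1 letter step above G lands on A; in F minor, that letter is Ab.
The ♮2 figure makes it natural, giving A.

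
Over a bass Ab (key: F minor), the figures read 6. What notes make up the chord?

The written figures 6 are shorthand for 6/3: the 3 is implied.
A third above Ab in this key is C.
A sixth above Ab in this key is F.
Together with the bass Ab, this spells F minor in first inversion.

Ab, C, F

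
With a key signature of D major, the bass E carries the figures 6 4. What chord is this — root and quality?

A major

The figures 6 4 indicate a triad in second inversion.
In second inversion the root lies a fourth above the bass: a fourth above E in D major is A.
The chord tones are E, A, C#, giving A major.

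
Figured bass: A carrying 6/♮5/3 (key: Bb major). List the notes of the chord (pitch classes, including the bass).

A, C, E, F

A third above A in this key is C.
A fifth above A in this key is Eb, made natural (E) by the ♮ figure.
A sixth above A in this key is F.
Together with the bass A, this spells F major seventh in first inversion.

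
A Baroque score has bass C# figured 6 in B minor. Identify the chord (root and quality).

A major

The figures 6 indicate a triad in first inversion.
In first inversion the root lies a sixth above the bass: a sixth above C# in B minor is A.
The chord tones are C#, E, A, giving A major.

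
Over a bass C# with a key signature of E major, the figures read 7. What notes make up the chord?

The written figures 7 are shorthand for 7/5/3: the 5/3 are implied.
A third above C# in this key is E.
A fifth above C# in this key is G#.
A seventh above C# in this key is B.
Together with the bass C#, this spells C# minor seventh in root position.

C#, E, G#, B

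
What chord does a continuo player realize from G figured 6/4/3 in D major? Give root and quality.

The figures 6/4/3 indicate a seventh chord in second inversion.
In second inversion the root lies a fourth above the bass: a fourth above G in D major is C#.
The chord tones are G, B, C#, E, giving C# half-diminished seventh.

C# half-diminished seventh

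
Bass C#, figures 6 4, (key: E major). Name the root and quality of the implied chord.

The figures 6 4 indicate a triad in second inversion.
In second inversion the root lies a fourth above the bass: a fourth above C# in E major is F#.
The chord tones are C#, F#, A, giving F# minor.

F# minor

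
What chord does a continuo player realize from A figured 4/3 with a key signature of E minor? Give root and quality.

D dominant seventh

The figures 4/3 indicate a seventh chord in second inversion.
In second inversion the root lies a fourth above the bass: a fourth above A in E minor is D.
The chord tones are A, C, D, F#, giving D dominant seventh.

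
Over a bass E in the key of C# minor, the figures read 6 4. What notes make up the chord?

A fourth above E in this key is A.
A sixth above E in this key is C#.
Together with the bass E, this spells A major in second inversion.

E, A, C#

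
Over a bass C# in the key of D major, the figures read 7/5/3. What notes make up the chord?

A third above C# in this key is E.
A fifth above C# in this key is G.
A seventh above C# in this key is B.
Together with the bass C#, this spells C# half-diminished seventh in root position.

C#, E, G, B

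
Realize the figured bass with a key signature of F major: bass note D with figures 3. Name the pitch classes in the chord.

D, F, A

The written figures 3 are shorthand for 5/3: the 5 is implied.
A third above D in this key is F.
A fifth above D in this key is A.
Together with the bass D, this spells D minor in root position.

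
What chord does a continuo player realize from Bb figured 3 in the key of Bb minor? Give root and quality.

The figures 3 indicate a triad in root position.
In root position the bass is the root, so the root is Bb.
The chord tones are Bb, Db, F, giving Bb minor.

Bb minor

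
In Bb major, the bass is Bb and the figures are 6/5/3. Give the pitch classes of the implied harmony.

A third above Bb in this key is D.
A fifth above Bb in this key is F.
A sixth above Bb in this key is G.
Together with the bass Bb, this spells G minor seventh in first inversion.

Bb, D, F, G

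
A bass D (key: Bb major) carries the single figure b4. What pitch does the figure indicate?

Counting 3 letter steps above D lands on G; in Bb major, that letter is G.
The b4 figure lowers it a semitone, giving Gb.

Gb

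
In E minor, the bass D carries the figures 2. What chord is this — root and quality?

E minor seventh

The figures 2 indicate a seventh chord in third inversion.
In third inversion the root lies a second above the bass: a second above D in E minor is E.
The chord tones are D, E, G, B, giving E minor seventh.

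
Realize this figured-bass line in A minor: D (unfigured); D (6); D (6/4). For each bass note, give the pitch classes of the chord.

D (5/3): D, F, A.
D (6/3): D, F, B.
D (6/4): D, G, B.

D, F, A | D, F, B | D, G, B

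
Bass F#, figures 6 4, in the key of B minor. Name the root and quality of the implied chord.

The figures 6 4 indicate a triad in second inversion.
In second inversion the root lies a fourth above the bass: a fourth above F# in B minor is B.
The chord tones are F#, B, D, giving B minor.

B minor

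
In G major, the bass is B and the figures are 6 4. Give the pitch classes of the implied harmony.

A fourth above B in this key is E.
A sixth above B in this key is G.
Together with the bass B, this spells E minor in second inversion.

B, E, G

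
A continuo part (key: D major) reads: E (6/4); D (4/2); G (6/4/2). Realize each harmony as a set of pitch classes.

E (6/4): E, A, C#.
D (6/4/2): D, E, G, B.
G (6/4/2): G, A, C#, E.

E, A, C# | D, E, G, B | G, A, C#, E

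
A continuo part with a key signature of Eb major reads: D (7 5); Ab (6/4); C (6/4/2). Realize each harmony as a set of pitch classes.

D (7/5/3): D, F, Ab, C.
Ab (6/4): Ab, D, F.
C (6/4/2): C, D, F, Ab.

D, F, Ab, C | Ab, D, F | C, D, F, Ab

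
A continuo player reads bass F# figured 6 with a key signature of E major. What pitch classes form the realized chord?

F#, A, D#

The written figures 6 are shorthand for 6/3: the 3 is implied.
A third above F# in this key is A.
A sixth above F# in this key is D#.
Together with the bass F#, this spells D# diminished in first inversion.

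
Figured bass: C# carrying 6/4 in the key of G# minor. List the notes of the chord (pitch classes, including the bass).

C#, F#, A#

A fourth above C# in this key is F#.
A sixth above C# in this key is A#.
Together with the bass C#, this spells F# major in second inversion.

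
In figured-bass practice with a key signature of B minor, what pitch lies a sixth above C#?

A

Counting 5 letter steps above C# lands on A; in B minor, that letter is A.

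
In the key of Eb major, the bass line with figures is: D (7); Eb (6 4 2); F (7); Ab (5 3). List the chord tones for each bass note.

D (7/5/3): D, F, Ab, C.
Eb (6/4/2): Eb, F, Ab, C.
F (7/5/3): F, Ab, C, Eb.
Ab (5/3): Ab, C, Eb.

D, F, Ab, C | Eb, F, Ab, C | F, Ab, C, Eb | Ab, C, Eb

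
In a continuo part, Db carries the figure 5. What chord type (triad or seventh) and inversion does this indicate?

5 is shorthand for 5/3.
Intervals of 5/3 above the bass form a triad; the bass is the root, so this is root position.

triad, root position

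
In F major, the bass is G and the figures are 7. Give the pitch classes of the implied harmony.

G, Bb, D, F

The written figures 7 are shorthand for 7/5/3: the 5/3 are implied.
A third above G in this key is Bb.
A fifth above G in this key is D.
A seventh above G in this key is F.
Together with the bass G, this spells G minor seventh in root position.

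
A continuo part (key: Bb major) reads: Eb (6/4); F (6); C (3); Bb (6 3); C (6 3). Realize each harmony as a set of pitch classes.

Eb (6/4): Eb, A, C.
F (6/3): F, A, D.
C (5/3): C, Eb, G.
Bb (6/3): Bb, D, G.
C (6/3): C, Eb, A.

Eb, A, C | F, A, D | C, Eb, G | Bb, D, G | C, Eb, A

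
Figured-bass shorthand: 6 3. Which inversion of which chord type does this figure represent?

Intervals of 6/3 above the bass form a triad; the bass is the third, so this is first inversion.

triad, first inversion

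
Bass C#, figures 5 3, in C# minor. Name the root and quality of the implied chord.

C# minor

The figures 5 3 indicate a triad in root position.
In root position the bass is the root, so the root is C#.
The chord tones are C#, E, G#, giving C# minor.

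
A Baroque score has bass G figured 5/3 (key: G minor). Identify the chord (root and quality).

The figures 5/3 indicate a triad in root position.
In root position the bass is the root, so the root is G.
The chord tones are G, Bb, D, giving G minor.

G minor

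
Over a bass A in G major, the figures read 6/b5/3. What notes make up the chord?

A, C, Eb, F#

A third above A in this key is C.
A fifth above A in this key is E, lowered to Eb by the flat.
A sixth above A in this key is F#.
Together with the bass A, this spells F# diminished seventh in first inversion.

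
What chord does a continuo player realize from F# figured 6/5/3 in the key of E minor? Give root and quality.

The figures 6/5/3 indicate a seventh chord in first inversion.
In first inversion the root lies a sixth above the bass: a sixth above F# in E minor is D.
The chord tones are F#, A, C, D, giving D dominant seventh.

D dominant seventh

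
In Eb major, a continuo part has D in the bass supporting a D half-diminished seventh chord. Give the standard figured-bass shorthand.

D is the root of D half-diminished seventh, so the chord is in root position.
A seventh chord in root position is figured 7/5/3, conventionally abbreviated 7.

7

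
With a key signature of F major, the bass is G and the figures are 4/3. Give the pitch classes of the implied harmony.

G, Bb, C, E

The written figures 4/3 are shorthand for 6/4/3: the 6 is implied.
A third above G in this key is Bb.
A fourth above G in this key is C.
A sixth above G in this key is E.
Together with the bass G, this spells C dominant seventh in second inversion.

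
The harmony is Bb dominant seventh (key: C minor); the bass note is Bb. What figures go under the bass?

7

Bb is the root of Bb dominant seventh, so the chord is in root position.
A seventh chord in root position is figured 7/5/3, conventionally abbreviated 7.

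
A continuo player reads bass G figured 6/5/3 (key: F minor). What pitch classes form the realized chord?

A third above G in this key is Bb.
A fifth above G in this key is Db.
A sixth above G in this key is Eb.
Together with the bass G, this spells Eb dominant seventh in first inversion.

G, Bb, Db, Eb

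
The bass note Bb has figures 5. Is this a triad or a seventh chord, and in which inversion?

5 is shorthand for 5/3.
Intervals of 5/3 above the bass form a triad; the bass is the root, so this is root position.

triad, root position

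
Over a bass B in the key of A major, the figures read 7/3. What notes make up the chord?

The written figures 7/3 are shorthand for 7/5/3: the 5 is implied.
A third above B in this key is D.
A fifth above B in this key is F#.
A seventh above B in this key is A.
Together with the bass B, this spells B minor seventh in root position.

B, D, F#, A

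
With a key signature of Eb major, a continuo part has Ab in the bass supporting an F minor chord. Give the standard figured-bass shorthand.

6

Ab is the third of F minor, so the chord is in first inversion.
A triad in first inversion is figured 6/3, conventionally abbreviated 6.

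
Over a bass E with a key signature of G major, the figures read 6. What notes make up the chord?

The written figures 6 are shorthand for 6/3: the 3 is implied.
A third above E in this key is G.
A sixth above E in this key is C.
Together with the bass E, this spells C major in first inversion.

E, G, C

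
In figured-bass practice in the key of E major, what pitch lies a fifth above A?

Counting 4 letter steps above A lands on E; in E major, that letter is E.

E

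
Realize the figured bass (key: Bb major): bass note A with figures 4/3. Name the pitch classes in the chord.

The written figures 4/3 are shorthand for 6/4/3: the 6 is implied.
A third above A in this key is C.
A fourth above A in this key is D.
A sixth above A in this key is F.
Together with the bass A, this spells D minor seventh in second inversion.

A, C, D, F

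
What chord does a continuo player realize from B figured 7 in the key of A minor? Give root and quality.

The figures 7 indicate a seventh chord in root position.
In root position the bass is the root, so the root is B.
The chord tones are B, D, F, A, giving B half-diminished seventh.

B half-diminished seventh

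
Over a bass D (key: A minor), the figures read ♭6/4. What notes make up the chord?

D, G, Bb

A fourth above D in this key is G.
A sixth above D in this key is B, lowered to Bb by the flat.
Together with the bass D, this spells G minor in second inversion.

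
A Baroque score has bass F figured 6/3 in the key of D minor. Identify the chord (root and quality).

The figures 6/3 indicate a triad in first inversion.
In first inversion the root lies a sixth above the bass: a sixth above F in D minor is D.
The chord tones are F, A, D, giving D minor.

D minor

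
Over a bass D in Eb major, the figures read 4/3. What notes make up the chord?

D, F, G, Bb

The written figures 4/3 are shorthand for 6/4/3: the 6 is implied.
A third above D in this key is F.
A fourth above D in this key is G.
A sixth above D in this key is Bb.
Together with the bass D, this spells G minor seventh in second inversion.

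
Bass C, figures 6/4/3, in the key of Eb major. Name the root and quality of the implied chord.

The figures 6/4/3 indicate a seventh chord in second inversion.
In second inversion the root lies a fourth above the bass: a fourth above C in Eb major is F.
The chord tones are C, Eb, F, Ab, giving F minor seventh.

F minor seventh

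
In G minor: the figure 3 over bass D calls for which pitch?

Counting 2 letter steps above D lands on F; in G minor, that letter is F.

F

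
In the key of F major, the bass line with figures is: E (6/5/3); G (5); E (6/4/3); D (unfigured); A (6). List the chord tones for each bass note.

E (6/5/3): E, G, Bb, C.
G (5/3): G, Bb, D.
E (6/4/3): E, G, A, C.
D (5/3): D, F, A.
A (6/3): A, C, F.

E, G, Bb, C | G, Bb, D | E, G, A, C | D, F, A | A, C, F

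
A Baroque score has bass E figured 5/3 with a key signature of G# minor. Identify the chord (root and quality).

The figures 5/3 indicate a triad in root position.
In root position the bass is the root, so the root is E.
The chord tones are E, G#, B, giving E major.

E major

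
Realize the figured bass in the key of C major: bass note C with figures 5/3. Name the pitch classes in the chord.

C, E, G

A third above C in this key is E.
A fifth above C in this key is G.
Together with the bass C, this spells C major in root position.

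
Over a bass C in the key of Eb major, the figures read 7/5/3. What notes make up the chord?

C, Eb, G, Bb

A third above C in this key is Eb.
A fifth above C in this key is G.
A seventh above C in this key is Bb.
Together with the bass C, this spells C minor seventh in root position.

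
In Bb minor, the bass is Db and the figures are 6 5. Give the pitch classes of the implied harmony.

Db, F, Ab, Bb

The written figures 6 5 are shorthand for 6/5/3: the 3 is implied.
A third above Db in this key is F.
A fifth above Db in this key is Ab.
A sixth above Db in this key is Bb.
Together with the bass Db, this spells Bb minor seventh in first inversion.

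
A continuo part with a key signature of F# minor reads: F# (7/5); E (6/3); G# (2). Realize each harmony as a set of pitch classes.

F# (7/5/3): F#, A, C#, E.
E (6/3): E, G#, C#.
G# (6/4/2): G#, A, C#, E.

F#, A, C#, E | E, G#, C# | G#, A, C#, E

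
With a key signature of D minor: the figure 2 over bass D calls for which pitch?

Counting 1 letter step above D lands on E; in D minor, that letter is E.

E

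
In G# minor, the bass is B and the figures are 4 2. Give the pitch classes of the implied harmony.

The written figures 4 2 are shorthand for 6/4/2: the 6 is implied.
A second above B in this key is C#.
A fourth above B in this key is E.
A sixth above B in this key is G#.
Together with the bass B, this spells C# minor seventh in third inversion.

B, C#, E, G#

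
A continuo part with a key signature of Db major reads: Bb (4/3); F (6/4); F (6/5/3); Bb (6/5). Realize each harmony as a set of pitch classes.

Bb (6/4/3): Bb, Db, Eb, Gb.
F (6/4): F, Bb, Db.
F (6/5/3): F, Ab, C, Db.
Bb (6/5/3): Bb, Db, F, Gb.

Bb, Db, Eb, Gb | F, Bb, Db | F, Ab, C, Db | Bb, Db, F, Gb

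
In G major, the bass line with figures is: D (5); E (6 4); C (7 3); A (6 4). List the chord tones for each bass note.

D, F#, A | E, A, C | C, E, G, B | A, D, F#

D (5/3): D, F#, A.
E (6/4): E, A, C.
C (7/5/3): C, E, G, B.
A (6/4): A, D, F#.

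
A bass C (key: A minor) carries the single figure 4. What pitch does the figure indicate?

Counting 3 letter steps above C lands on F; in A minor, that letter is F.

F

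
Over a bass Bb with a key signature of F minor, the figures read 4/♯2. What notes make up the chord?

Bb, C#, Eb, G

The written figures 4/♯2 are shorthand for 6/4/2: the 6 is implied.
A second above Bb in this key is C, raised to C# by the sharp.
A fourth above Bb in this key is Eb.
A sixth above Bb in this key is G.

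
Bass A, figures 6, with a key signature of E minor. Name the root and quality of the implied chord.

The figures 6 indicate a triad in first inversion.
In first inversion the root lies a sixth above the bass: a sixth above A in E minor is F#.
The chord tones are A, C, F#, giving F# diminished.

F# diminished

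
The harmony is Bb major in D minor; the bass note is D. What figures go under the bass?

6

D is the third of Bb major, so the chord is in first inversion.
A triad in first inversion is figured 6/3, conventionally abbreviated 6.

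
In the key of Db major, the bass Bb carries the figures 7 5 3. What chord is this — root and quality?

The figures 7 5 3 indicate a seventh chord in root position.
In root position the bass is the root, so the root is Bb.
The chord tones are Bb, Db, F, Ab, giving Bb minor seventh.

Bb minor seventh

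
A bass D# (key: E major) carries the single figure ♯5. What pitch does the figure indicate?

A#

Counting 4 letter steps above D# lands on A; in E major, that letter is A.
The #5 figure raises it a semitone, giving A#.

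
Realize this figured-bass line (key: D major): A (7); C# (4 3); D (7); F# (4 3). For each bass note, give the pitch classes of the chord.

A (7/5/3): A, C#, E, G.
C# (6/4/3): C#, E, F#, A.
D (7/5/3): D, F#, A, C#.
F# (6/4/3): F#, A, B, D.

A, C#, E, G | C#, E, F#, A | D, F#, A, C# | F#, A, B, D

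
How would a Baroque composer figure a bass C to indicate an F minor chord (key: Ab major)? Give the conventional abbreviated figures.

C is the fifth of F minor, so the chord is in second inversion.
A triad in second inversion is figured 6/4, conventionally abbreviated 6/4.

6/4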